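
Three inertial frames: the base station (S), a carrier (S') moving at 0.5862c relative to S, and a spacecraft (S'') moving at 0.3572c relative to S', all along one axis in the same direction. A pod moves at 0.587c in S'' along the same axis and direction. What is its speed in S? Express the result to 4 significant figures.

0.9377c

Compose velocities in two stages. Stage 1 (into S'): u₁ = (0.587+0.3572)/(1+0.587×0.3572) = 0.78054.
Stage 2 (into S): u = (0.78054+0.5862)/(1+0.78054×0.5862) = 0.9377, so the speed is 0.9377c.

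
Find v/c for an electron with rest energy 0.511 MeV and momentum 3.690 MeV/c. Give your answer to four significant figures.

0.9905

pc/(mc²) = 3.690/0.511 = 7.2211 = βγ = β/√(1−β²).
So β² = x²/(1 + x²) with x = 7.2211: x² = 52.1443, β² = 52.1443/53.1443 = 0.981183, β = 0.9905.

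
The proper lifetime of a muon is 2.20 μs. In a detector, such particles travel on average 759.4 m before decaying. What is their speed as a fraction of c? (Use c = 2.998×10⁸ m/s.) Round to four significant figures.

Lab distance = (lab lifetime)·v = γτ·βc, so βγ = d/(cτ) = 759.4/(2.998×10⁸ × 2.200×10^-6) = 1.1514.
With βγ = 1.1514: γ² = 1 + (βγ)² = 2.32572, and β = (βγ)/γ = 1.1514/1.52503 = 0.7550.

0.7550c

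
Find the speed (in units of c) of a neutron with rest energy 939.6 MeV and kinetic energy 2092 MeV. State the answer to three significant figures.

0.951c

γ = 1 + K/(mc²) = 1 + 2092/939.6 = 3.2265.
β = √(1 − 1/γ²) = √(1 − 0.0960587) = √0.9039413 = 0.951.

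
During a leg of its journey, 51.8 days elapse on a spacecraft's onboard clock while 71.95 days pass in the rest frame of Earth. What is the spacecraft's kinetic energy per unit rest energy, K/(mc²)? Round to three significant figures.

γ = Δt/Δτ = 71.95/51.8 = 1.389.
K/(mc²) = γ − 1 = 1.389 − 1 = 0.389.

0.389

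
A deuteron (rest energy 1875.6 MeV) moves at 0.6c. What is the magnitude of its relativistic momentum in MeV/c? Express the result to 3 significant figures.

1410 MeV/c

γ = 1/√(1 − β²) = 1/√(1 − 0.36) = 1/√0.64 = 1/0.8 = 1.25.
Momentum: p = γβ·mc = 1.25 × 0.6 × 1875.6 MeV/c = 1410 MeV/c.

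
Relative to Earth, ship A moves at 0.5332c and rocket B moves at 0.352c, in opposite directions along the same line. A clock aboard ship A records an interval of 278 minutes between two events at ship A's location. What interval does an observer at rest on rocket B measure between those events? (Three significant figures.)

The velocity of ship A relative to rocket B is (0.5332 + 0.352)c / (1 + 0.5332×0.352) = 0.74531c; relative speed 0.74531c.
At |u| = 0.74531c, γ = (1 − 0.555487)^(−1/2) = 1.4999.
The clock on ship A records proper time, so rocket B measures Δt = γΔτ = 1.4999 × 278 = 417 minutes.

417 minutes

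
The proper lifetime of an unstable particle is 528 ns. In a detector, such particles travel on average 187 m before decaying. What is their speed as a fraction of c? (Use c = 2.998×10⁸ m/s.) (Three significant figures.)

d = βγcτ ⇒ βγ = d/(cτ) = 187.0 m / (158.2944 m) = 1.1813.
β = (βγ)/√(1+(βγ)²) = 1.1813/√2.39547 = 0.763.

0.763c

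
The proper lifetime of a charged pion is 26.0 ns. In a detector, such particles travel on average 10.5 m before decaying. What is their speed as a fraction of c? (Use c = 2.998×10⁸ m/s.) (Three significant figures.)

Lab distance = (lab lifetime)·v = γτ·βc, so βγ = d/(cτ) = 10.50/(2.998×10⁸ × 2.600×10^-8) = 1.3471.
With βγ = 1.3471: γ² = 1 + (βγ)² = 2.81468, and β = (βγ)/γ = 1.3471/1.6777 = 0.803.

0.803c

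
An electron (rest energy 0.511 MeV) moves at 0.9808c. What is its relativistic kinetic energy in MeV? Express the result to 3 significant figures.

2.11 MeV

Lorentz factor: γ = (1 − 0.96196864)^(−1/2) = 5.1278.
Kinetic energy: K = (γ − 1)mc² = (5.1278 − 1) × 0.511 MeV = 4.1278 × 0.511 = 2.11 MeV.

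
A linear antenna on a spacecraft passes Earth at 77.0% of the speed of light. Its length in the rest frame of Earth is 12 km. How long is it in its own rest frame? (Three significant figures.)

18.8 km

γ = 1/√(1 − β²) = 1/√(1 − 0.5929) = 1/√0.4071 = 1/0.638044 = 1.5673.
Proper length: L₀ = γ·L = 1.5673 × 12 = 18.8 km.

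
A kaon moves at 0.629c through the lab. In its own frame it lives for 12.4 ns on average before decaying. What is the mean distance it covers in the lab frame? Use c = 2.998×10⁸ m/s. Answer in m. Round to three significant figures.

β² = 0.395641, so γ = 1/√0.604359 = 1.2863.
Lab-frame lifetime: Δt = γτ = 1.2863 × 12.4 ns = 15.95 ns.
Distance: d = vΔt = 0.629 × 2.998×10⁸ m/s × 1.5950×10^-8 s = 3.01 m.

3.01 m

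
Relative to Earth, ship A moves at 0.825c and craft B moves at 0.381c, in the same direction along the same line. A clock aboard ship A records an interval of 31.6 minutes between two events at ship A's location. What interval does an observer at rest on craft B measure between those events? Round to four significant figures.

The velocity of ship A relative to craft B is (0.825 − 0.381)c / (1 − 0.825×0.381) = 0.64754c; relative speed 0.64754c.
γ for this relative speed: γ = 1/√(1 − 0.419308) = 1.3123.
Ship A's interval is proper; time dilation gives Δt_B = γΔτ = 1.3123 × 31.6 minutes = 41.47 minutes.

41.47 minutes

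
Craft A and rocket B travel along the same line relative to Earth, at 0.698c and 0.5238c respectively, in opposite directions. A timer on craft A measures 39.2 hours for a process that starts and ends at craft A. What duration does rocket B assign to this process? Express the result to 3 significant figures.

The velocity of craft A relative to rocket B is (0.698 + 0.5238)c / (1 + 0.698×0.5238) = 0.89469c; relative speed 0.89469c.
At |u| = 0.89469c, γ = (1 − 0.80047)^(−1/2) = 2.2387.
The clock on craft A records proper time, so rocket B measures Δt = γΔτ = 2.2387 × 39.2 = 87.8 hours.

87.8 hours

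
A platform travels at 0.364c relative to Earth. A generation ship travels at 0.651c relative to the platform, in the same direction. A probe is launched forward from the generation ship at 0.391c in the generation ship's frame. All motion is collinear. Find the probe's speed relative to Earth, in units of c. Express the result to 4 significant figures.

0.9173c

Compose velocities in two stages. Stage 1 (into S'): u₁ = (0.391+0.651)/(1+0.391×0.651) = 0.83058.
Stage 2 (into S): u = (0.83058+0.364)/(1+0.83058×0.364) = 0.91726, so the speed is 0.9173c.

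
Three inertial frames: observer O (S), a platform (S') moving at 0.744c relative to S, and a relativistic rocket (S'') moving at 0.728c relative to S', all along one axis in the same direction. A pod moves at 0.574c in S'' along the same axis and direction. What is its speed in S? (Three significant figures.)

0.988c

Apply u = (u'+v)/(1+u'v) twice. Pod in the platform frame: (0.574+0.728)/(1+0.574·0.728) = 1.302/1.417872 = 0.91828c.
That velocity, transformed to the rest frame of observer O: (0.91828+0.744)/(1+0.91828·0.744) = 1.66228/1.68320032 = 0.98757c.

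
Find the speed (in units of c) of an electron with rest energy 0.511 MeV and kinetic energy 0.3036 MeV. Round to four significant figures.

γ = 1 + K/(mc²) = 1 + 0.3036/0.511 = 1.5941.
β = √(1 − 1/γ²) = √(1 − 0.393522) = √0.606478 = 0.7788.

0.7788c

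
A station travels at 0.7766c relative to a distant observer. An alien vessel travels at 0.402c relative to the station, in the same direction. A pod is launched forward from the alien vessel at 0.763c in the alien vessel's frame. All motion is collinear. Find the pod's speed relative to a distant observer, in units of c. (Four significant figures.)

First combine the pod and alien vessel (S''→S'): u₁ = (0.763 + 0.402)/(1 + 0.763×0.402) = 1.165/1.306726 = 0.89154.
Then combine with the station (S'→S): u = (0.89154 + 0.7766)/(1 + 0.89154×0.7766) = 1.66814/1.692369964 = 0.98568.

0.9857c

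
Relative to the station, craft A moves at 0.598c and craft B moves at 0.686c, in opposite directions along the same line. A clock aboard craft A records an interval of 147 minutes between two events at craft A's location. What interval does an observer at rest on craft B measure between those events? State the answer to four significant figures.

The velocity of craft A relative to craft B is (0.598 + 0.686)c / (1 + 0.598×0.686) = 0.91049c; relative speed 0.91049c.
γ for this relative speed: γ = 1/√(1 − 0.828992) = 2.4182.
The clock on craft A records proper time, so craft B measures Δt = γΔτ = 2.4182 × 147 = 355.5 minutes.

355.5 minutes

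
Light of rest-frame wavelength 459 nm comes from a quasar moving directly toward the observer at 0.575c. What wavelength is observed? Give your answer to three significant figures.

Relativistic Doppler for wavelength: λ_obs = λ_src · √((1−β)/(1+β)).
With β = 0.575: factor = √(0.425/1.575) = 0.51946.
λ_obs = 459 × 0.51946 = 238 nm.

238 nm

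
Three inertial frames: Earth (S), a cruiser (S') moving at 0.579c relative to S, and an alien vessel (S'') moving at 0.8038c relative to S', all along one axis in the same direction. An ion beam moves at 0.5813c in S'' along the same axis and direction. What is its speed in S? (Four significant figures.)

0.9848c

First combine the ion beam and alien vessel (S''→S'): u₁ = (0.5813 + 0.8038)/(1 + 0.5813×0.8038) = 1.3851/1.46724894 = 0.94401.
Then combine with the cruiser (S'→S): u = (0.94401 + 0.579)/(1 + 0.94401×0.579) = 1.52301/1.54658179 = 0.98476.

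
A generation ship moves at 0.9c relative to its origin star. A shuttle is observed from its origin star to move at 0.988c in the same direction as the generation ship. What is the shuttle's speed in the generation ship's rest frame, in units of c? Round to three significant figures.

0.794c

Transform to the generation ship's frame: u' = (u − v)/(1 − uv/c²).
u' = (0.988 − 0.9)/(1 − 0.988×0.9) = 0.088/0.1108 = 0.79422.
Speed in the generation ship's frame: 0.794c (in the same direction).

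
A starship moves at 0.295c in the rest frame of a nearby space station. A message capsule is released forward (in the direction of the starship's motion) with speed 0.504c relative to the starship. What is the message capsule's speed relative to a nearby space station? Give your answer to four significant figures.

Relativistic velocity addition: u = (u' + v)/(1 + u'v/c²), with u' = 0.504c and v = 0.295c.
Numerator: 0.504 + 0.295 = 0.799. Denominator: 1 + (0.504)(0.295) = 1.14868.
u = 0.799/1.14868 = 0.69558, so the speed is 0.6956c.

0.6956c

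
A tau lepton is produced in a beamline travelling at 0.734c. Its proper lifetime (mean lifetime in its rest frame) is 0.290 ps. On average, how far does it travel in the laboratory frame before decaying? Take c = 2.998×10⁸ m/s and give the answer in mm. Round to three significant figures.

0.0940 mm

γ = 1/√(1 − β²) = 1/√(1 − 0.538756) = 1/√0.461244 = 1/0.679149 = 1.4724.
Lab-frame lifetime: Δt = γτ = 1.4724 × 0.290 ps = 0.427 ps.
Distance: d = vΔt = 0.734 × 2.998×10⁸ m/s × 4.2700×10^-13 s = 9.40×10^-5 m = 0.0940 mm.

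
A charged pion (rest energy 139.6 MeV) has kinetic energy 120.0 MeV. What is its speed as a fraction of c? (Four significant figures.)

0.8431c

K = (γ−1)mc², so γ = 1 + 120.0/139.6 = 1.8596.
Then v/c = √(1 − γ⁻²) = √(1 − 0.289175) = √0.710825 = 0.8431.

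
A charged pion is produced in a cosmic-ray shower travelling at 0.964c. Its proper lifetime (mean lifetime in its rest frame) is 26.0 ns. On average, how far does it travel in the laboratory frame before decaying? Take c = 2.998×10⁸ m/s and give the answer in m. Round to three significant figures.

γ = 1/√(1 − β²) = 1/√(1 − 0.929296) = 1/√0.070704 = 1/0.265902 = 3.7608.
Lab-frame lifetime: Δt = γτ = 3.7608 × 26.0 ns = 97.781 ns.
Distance: d = vΔt = 0.964 × 2.998×10⁸ m/s × 9.7781×10^-8 s = 28.3 m.

28.3 m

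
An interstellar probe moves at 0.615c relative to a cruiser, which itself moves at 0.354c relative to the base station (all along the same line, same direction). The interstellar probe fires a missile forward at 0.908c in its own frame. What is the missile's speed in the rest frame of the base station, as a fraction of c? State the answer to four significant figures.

0.9891c

Compose velocities in two stages. Stage 1 (into S'): u₁ = (0.908+0.615)/(1+0.908×0.615) = 0.97727.
Stage 2 (into S): u = (0.97727+0.354)/(1+0.97727×0.354) = 0.98909, so the speed is 0.9891c.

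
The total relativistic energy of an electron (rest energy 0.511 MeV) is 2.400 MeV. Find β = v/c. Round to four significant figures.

0.9771

γ = E/(mc²) = 2.400/0.511 = 4.6967.
β = √(1 − 1/γ²) = √(1 − 0.045333) = √0.954667 = 0.9771.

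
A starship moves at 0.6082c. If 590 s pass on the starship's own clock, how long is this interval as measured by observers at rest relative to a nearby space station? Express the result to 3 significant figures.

β² = 0.36990724, so γ = 1/√0.63009276 = 1.2598.
The onboard clock measures proper time, so the interval in the rest frame of a nearby space station is dilated: Δt = γ·Δτ = 1.2598 × 590 s = 743 s.

743 s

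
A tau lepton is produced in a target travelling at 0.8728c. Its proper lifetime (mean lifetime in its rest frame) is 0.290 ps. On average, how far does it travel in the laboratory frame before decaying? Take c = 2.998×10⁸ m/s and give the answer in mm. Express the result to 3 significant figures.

0.155 mm

With β = 0.8728, γ = 1/√(1 − 0.8728²) = 1/√0.23822016 = 2.0489.
Lab-frame lifetime: Δt = γτ = 2.0489 × 0.290 ps = 0.59418 ps.
Distance: d = vΔt = 0.8728 × 2.998×10⁸ m/s × 5.9418×10^-13 s = 1.55×10^-4 m = 0.155 mm.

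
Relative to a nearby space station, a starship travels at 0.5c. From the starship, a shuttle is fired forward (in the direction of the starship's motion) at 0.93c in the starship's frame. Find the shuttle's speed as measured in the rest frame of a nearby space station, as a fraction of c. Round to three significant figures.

Relativistic velocity addition: u = (u' + v)/(1 + u'v/c²), with u' = 0.93c and v = 0.5c.
Numerator: 0.93 + 0.5 = 1.43. Denominator: 1 + (0.93)(0.5) = 1.465.
u = 1.43/1.465 = 0.97611, so the speed is 0.976c.

0.976c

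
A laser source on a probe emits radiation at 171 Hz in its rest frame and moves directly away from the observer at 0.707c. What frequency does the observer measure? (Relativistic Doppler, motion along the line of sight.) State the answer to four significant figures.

Relativistic Doppler (source moving away): f_obs = f_src · √((1−β)/(1+β)).
With β = 0.707: factor = √(0.293/1.707) = 0.4143.
f_obs = 171 × 0.4143 = 70.85 Hz.

70.85 Hz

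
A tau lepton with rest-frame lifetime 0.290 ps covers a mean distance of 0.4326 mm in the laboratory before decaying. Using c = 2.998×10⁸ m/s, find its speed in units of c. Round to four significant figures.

d = βγcτ ⇒ βγ = d/(cτ) = 4.326×10^-4 m / (8.6942×10^-5 m) = 4.9757.
β = (βγ)/√(1+(βγ)²) = 4.9757/√25.7576 = 0.9804.

0.9804c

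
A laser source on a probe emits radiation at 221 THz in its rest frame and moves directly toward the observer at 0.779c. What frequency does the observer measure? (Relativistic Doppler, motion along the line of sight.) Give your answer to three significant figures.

627 THz

Relativistic Doppler (source moving toward): f_obs = f_src · √((1+β)/(1−β)).
With β = 0.779: factor = √(1.779/0.221) = 2.8372.
f_obs = 221 × 2.8372 = 627 THz.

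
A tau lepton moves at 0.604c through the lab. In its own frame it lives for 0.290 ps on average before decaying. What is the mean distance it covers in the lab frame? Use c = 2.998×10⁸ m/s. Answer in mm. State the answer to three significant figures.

0.0659 mm

γ = 1/√(1 − β²) = 1/√(1 − 0.364816) = 1/√0.635184 = 1/0.796984 = 1.2547.
Lab-frame lifetime: Δt = γτ = 1.2547 × 0.290 ps = 0.36386 ps.
Distance: d = vΔt = 0.604 × 2.998×10⁸ m/s × 3.6386×10^-13 s = 6.59×10^-5 m = 0.0659 mm.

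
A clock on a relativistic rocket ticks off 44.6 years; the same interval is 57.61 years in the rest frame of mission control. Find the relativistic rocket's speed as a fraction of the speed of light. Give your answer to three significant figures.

0.633c

γ = Δt/Δτ = 57.61/44.6 = 1.2917.
β = √(1 − 1/γ²) = √(1 − 0.599345) = √0.400655 = 0.633.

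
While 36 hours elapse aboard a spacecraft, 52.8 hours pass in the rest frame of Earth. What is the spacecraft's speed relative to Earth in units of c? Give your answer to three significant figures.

0.732c

γ = Δt/Δτ = 52.8/36 = 1.4667.
β = √(1 − 1/γ²) = √(1 − 0.464855) = √0.535145 = 0.732.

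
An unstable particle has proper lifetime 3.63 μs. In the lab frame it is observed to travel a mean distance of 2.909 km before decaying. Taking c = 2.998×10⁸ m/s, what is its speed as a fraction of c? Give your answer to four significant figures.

0.9366c

Lab distance = (lab lifetime)·v = γτ·βc, so βγ = d/(cτ) = 2909/(2.998×10⁸ × 3.630×10^-6) = 2.673.
With βγ = 2.673: γ² = 1 + (βγ)² = 8.14493, and β = (βγ)/γ = 2.673/2.85393 = 0.9366.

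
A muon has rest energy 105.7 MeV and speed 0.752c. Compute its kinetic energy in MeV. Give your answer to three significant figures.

γ = 1/√(1 − β²) = 1/√(1 − 0.565504) = 1/√0.434496 = 1/0.659163 = 1.51708.
Kinetic energy: K = (γ − 1)mc² = (1.51708 − 1) × 105.7 MeV = 0.51708 × 105.7 = 54.7 MeV.

54.7 MeV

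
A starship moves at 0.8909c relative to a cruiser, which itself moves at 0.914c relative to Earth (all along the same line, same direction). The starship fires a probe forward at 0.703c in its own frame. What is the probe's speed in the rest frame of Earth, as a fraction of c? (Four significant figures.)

0.9991c

First combine the probe and starship (S''→S'): u₁ = (0.703 + 0.8909)/(1 + 0.703×0.8909) = 1.5939/1.6263027 = 0.98008.
Then combine with the cruiser (S'→S): u = (0.98008 + 0.914)/(1 + 0.98008×0.914) = 1.89408/1.89579312 = 0.9991.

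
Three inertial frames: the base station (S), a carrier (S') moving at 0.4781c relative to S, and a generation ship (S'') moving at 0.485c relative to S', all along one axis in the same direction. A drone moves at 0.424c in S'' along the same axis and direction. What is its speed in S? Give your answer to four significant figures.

0.9056c

First combine the drone and generation ship (S''→S'): u₁ = (0.424 + 0.485)/(1 + 0.424×0.485) = 0.909/1.20564 = 0.75396.
Then combine with the carrier (S'→S): u = (0.75396 + 0.4781)/(1 + 0.75396×0.4781) = 1.23206/1.360468276 = 0.90561.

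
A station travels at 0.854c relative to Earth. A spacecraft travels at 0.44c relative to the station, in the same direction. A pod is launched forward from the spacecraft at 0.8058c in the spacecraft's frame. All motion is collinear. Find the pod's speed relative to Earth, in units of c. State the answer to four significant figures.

0.9934c

Apply u = (u'+v)/(1+u'v) twice. Pod in the station frame: (0.8058+0.44)/(1+0.8058·0.44) = 1.2458/1.354552 = 0.91971c.
That velocity, transformed to the rest frame of Earth: (0.91971+0.854)/(1+0.91971·0.854) = 1.77371/1.78543234 = 0.99343c.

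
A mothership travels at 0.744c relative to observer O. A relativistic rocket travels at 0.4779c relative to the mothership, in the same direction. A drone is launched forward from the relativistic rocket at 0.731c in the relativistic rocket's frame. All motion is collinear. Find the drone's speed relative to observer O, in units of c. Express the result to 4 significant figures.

First combine the drone and relativistic rocket (S''→S'): u₁ = (0.731 + 0.4779)/(1 + 0.731×0.4779) = 1.2089/1.3493449 = 0.89592.
Then combine with the mothership (S'→S): u = (0.89592 + 0.744)/(1 + 0.89592×0.744) = 1.63992/1.66656448 = 0.98401.

0.9840c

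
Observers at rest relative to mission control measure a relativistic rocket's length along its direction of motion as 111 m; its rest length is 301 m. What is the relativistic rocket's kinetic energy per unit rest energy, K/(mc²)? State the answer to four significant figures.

Length contraction gives γ = L₀/L = 301/111 = 2.71171.
Since K = (γ−1)mc², K/(mc²) = 2.71171 − 1 = 1.712.

1.712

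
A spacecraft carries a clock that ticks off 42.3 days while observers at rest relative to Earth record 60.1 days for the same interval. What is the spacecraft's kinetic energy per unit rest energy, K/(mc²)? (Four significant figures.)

0.4208

γ = Δt/Δτ = 60.1/42.3 = 1.4208.
K/(mc²) = γ − 1 = 1.4208 − 1 = 0.4208.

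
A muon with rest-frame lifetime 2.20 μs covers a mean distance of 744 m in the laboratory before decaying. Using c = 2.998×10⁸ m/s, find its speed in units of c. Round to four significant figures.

Lab distance = (lab lifetime)·v = γτ·βc, so βγ = d/(cτ) = 744.0/(2.998×10⁸ × 2.200×10^-6) = 1.128.
With βγ = 1.128: γ² = 1 + (βγ)² = 2.27238, and β = (βγ)/γ = 1.128/1.50744 = 0.7483.

0.7483c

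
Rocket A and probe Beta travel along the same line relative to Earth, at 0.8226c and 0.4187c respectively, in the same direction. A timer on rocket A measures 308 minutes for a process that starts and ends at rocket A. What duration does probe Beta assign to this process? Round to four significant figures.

Speed of rocket A in probe Beta's frame: u = (v_A − v_B)/(1 − v_A v_B/c²) = (0.8226 − 0.4187)/(1 − 0.8226×0.4187) = 0.4039/0.65557738 = 0.6161; |u| = 0.6161c.
γ for this relative speed: γ = 1/√(1 − 0.379579) = 1.2696.
The clock on rocket A records proper time, so probe Beta measures Δt = γΔτ = 1.2696 × 308 = 391.0 minutes.

391.0 minutes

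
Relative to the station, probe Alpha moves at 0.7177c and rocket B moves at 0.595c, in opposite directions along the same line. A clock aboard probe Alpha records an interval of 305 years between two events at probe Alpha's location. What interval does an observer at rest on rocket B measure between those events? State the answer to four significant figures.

777.7 years

Speed of probe Alpha in rocket B's frame: u = (v_A + v_B)/(1 + v_A v_B/c²) = (0.7177 + 0.595)/(1 + 0.7177×0.595) = 1.3127/1.4270315 = 0.91988; |u| = 0.91988c.
γ for this relative speed: γ = 1/√(1 − 0.846179) = 2.5497.
The clock on probe Alpha records proper time, so rocket B measures Δt = γΔτ = 2.5497 × 305 = 777.7 years.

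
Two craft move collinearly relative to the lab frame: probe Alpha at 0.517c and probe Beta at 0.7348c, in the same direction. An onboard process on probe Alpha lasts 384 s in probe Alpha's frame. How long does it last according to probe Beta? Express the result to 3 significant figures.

410 s

The velocity of probe Alpha relative to probe Beta is (0.517 − 0.7348)c / (1 − 0.517×0.7348) = −0.35123c; relative speed 0.35123c.
At |u| = 0.35123c, γ = (1 − 0.123363)^(−1/2) = 1.068.
Probe Alpha's interval is proper; time dilation gives Δt_B = γΔτ = 1.068 × 384 s = 410 s.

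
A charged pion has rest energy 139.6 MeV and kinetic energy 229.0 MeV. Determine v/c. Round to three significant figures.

0.926

K = (γ−1)mc², so γ = 1 + 229.0/139.6 = 2.6404.
Then v/c = √(1 − γ⁻²) = √(1 − 0.143437) = √0.856563 = 0.926.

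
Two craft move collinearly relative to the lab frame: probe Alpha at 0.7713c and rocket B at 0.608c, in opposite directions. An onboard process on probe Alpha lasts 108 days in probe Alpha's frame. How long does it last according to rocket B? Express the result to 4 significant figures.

The velocity of probe Alpha relative to rocket B is (0.7713 + 0.608)c / (1 + 0.7713×0.608) = 0.93897c; relative speed 0.93897c.
γ for this relative speed: γ = 1/√(1 − 0.881665) = 2.907.
Probe Alpha's interval is proper; time dilation gives Δt_B = γΔτ = 2.907 × 108 days = 314.0 days.

314.0 days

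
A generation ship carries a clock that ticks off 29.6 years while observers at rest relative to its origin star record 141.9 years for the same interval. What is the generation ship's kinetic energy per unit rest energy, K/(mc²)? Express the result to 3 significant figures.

3.79

The time-dilation ratio gives γ = 141.9/29.6 = 4.79392.
Since K = (γ−1)mc², K/(mc²) = 4.79392 − 1 = 3.79.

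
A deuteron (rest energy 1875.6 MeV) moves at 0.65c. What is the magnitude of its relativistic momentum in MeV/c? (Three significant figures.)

γ = 1/√(1 − β²) = 1/√(1 − 0.4225) = 1/√0.5775 = 1/0.759934 = 1.3159.
Momentum: p = γβ·mc = 1.3159 × 0.65 × 1875.6 MeV/c = 1600 MeV/c.

1600 MeV/c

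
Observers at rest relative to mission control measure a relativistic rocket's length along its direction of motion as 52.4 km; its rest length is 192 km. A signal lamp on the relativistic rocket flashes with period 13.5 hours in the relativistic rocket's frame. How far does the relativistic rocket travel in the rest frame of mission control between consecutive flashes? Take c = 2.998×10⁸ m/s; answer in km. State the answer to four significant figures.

Length contraction gives γ = L₀/L = 192/52.4 = 3.66412.
β = √(1 − 1/γ²) = 0.96204. Lab-frame period = γτ = 3.66412×13.5 hours = 49.466 hours. Distance = βc × γτ = 0.96204 × 2.998×10⁸ m/s × 178077.6 s = 5.1361×10^13 m = 5.136×10^10 km.

5.136×10^10 km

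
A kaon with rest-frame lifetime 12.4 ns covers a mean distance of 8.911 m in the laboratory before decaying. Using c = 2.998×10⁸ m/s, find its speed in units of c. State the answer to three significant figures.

Lab distance = (lab lifetime)·v = γτ·βc, so βγ = d/(cτ) = 8.911/(2.998×10⁸ × 1.240×10^-8) = 2.397.
With βγ = 2.397: γ² = 1 + (βγ)² = 6.74561, and β = (βγ)/γ = 2.397/2.59723 = 0.923.

0.923c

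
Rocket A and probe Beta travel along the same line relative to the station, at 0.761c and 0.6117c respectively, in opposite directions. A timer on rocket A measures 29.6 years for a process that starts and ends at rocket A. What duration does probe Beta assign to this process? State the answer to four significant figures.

Transform rocket A's velocity into probe Beta's frame: (0.761 + 0.6117)/(1 + 0.761·0.6117) = 1.3727/1.4655037, so the relative speed is 0.93667c.
At |u| = 0.93667c, γ = (1 − 0.877351)^(−1/2) = 2.8554.
The clock on rocket A records proper time, so probe Beta measures Δt = γΔτ = 2.8554 × 29.6 = 84.52 years.

84.52 years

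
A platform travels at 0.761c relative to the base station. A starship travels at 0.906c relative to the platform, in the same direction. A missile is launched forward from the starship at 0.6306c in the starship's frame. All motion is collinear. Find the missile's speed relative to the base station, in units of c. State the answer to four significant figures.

First combine the missile and starship (S''→S'): u₁ = (0.6306 + 0.906)/(1 + 0.6306×0.906) = 1.5366/1.5713236 = 0.9779.
Then combine with the platform (S'→S): u = (0.9779 + 0.761)/(1 + 0.9779×0.761) = 1.7389/1.7441819 = 0.99697.

0.9970c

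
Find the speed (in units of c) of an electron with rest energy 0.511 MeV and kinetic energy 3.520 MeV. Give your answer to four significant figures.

0.9919c

K = (γ−1)mc², so γ = 1 + 3.520/0.511 = 7.8885.
Then v/c = √(1 − γ⁻²) = √(1 − 0.0160698) = √0.9839302 = 0.9919.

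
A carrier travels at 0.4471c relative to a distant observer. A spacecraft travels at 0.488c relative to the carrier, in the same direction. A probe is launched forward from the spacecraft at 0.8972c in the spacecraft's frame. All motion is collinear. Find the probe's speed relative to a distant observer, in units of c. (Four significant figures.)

Compose velocities in two stages. Stage 1 (into S'): u₁ = (0.8972+0.488)/(1+0.8972×0.488) = 0.96339.
Stage 2 (into S): u = (0.96339+0.4471)/(1+0.96339×0.4471) = 0.98585, so the speed is 0.9859c.

0.9859c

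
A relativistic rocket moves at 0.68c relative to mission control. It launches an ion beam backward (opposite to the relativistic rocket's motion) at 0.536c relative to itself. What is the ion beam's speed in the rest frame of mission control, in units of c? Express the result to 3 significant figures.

Relativistic velocity addition: u = (u' + v)/(1 + u'v/c²), with u' = −0.536c and v = 0.68c.
Numerator: −0.536 + 0.68 = 0.144. Denominator: 1 + (−0.536)(0.68) = 0.63552.
u = 0.144/0.63552 = 0.22659, so the speed is 0.227c.

0.227c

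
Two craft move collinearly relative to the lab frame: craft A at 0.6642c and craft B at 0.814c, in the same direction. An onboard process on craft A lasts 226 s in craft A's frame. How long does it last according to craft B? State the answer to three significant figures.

239 s

The velocity of craft A relative to craft B is (0.6642 − 0.814)c / (1 − 0.6642×0.814) = −0.32612c; relative speed 0.32612c.
γ for this relative speed: γ = 1/√(1 − 0.106354) = 1.0578.
Craft A's interval is proper; time dilation gives Δt_B = γΔτ = 1.0578 × 226 s = 239 s.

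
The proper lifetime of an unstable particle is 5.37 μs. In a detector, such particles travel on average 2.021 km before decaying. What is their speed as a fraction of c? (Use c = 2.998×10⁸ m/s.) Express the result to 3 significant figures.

Let x = d/(cτ) = 2021 m / (2.998×10⁸ m/s × 5.370×10^-6 s) = 1.2553. Since d = βγcτ, x = βγ = β/√(1−β²).
Solving: β² = x²/(1+x²) = 1.57578/2.57578 = 0.611768, so β = 0.782.

0.782c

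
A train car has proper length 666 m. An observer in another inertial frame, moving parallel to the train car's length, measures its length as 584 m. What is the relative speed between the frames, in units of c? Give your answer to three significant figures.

Length contraction gives γ = L₀/L = 666/584 = 1.1404.
β = √(1 − 1/γ²) = √0.231072 = 0.481.

0.481c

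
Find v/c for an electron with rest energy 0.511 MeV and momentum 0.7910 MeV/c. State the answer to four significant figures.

βγ = pc/(mc²) = 0.7910/0.511 = 1.5479.
Since γ² = 1 + (βγ)² = 3.39599, γ = √3.39599 = 1.84282, and β = (βγ)/γ = 1.5479/1.84282 = 0.8400.

0.8400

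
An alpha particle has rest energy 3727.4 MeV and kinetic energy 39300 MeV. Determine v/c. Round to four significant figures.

γ = 1 + K/(mc²) = 1 + 39300/3727.4 = 11.544.
β = √(1 − 1/γ²) = √(1 − 0.00750391) = √0.99249609 = 0.9962.

0.9962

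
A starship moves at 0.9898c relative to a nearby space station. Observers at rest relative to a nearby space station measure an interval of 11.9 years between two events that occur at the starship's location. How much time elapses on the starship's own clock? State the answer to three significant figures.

1.70 years

Lorentz factor: γ = (1 − 0.97970404)^(−1/2) = 7.0193.
The moving clock records proper time: Δτ = Δt/γ = 11.9/7.0193 = 1.70 years.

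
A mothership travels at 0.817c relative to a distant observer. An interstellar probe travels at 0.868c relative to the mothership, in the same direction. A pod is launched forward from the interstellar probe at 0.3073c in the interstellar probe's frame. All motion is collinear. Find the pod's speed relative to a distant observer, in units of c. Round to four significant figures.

0.9925c

Apply u = (u'+v)/(1+u'v) twice. Pod in the mothership frame: (0.3073+0.868)/(1+0.3073·0.868) = 1.1753/1.2667364 = 0.92782c.
That velocity, transformed to the rest frame of a distant observer: (0.92782+0.817)/(1+0.92782·0.817) = 1.74482/1.75802894 = 0.99249c.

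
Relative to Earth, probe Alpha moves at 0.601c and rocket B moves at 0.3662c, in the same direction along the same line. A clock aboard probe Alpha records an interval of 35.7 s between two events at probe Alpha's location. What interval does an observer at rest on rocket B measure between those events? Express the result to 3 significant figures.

37.4 s

Speed of probe Alpha in rocket B's frame: u = (v_A − v_B)/(1 − v_A v_B/c²) = (0.601 − 0.3662)/(1 − 0.601×0.3662) = 0.2348/0.7799138 = 0.30106; |u| = 0.30106c.
γ for this relative speed: γ = 1/√(1 − 0.0906371) = 1.0487.
The clock on probe Alpha records proper time, so rocket B measures Δt = γΔτ = 1.0487 × 35.7 = 37.4 s.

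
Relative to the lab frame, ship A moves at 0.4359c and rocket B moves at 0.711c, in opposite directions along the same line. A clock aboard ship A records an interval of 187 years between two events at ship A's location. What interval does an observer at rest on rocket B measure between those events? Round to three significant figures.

The velocity of ship A relative to rocket B is (0.4359 + 0.711)c / (1 + 0.4359×0.711) = 0.87555c; relative speed 0.87555c.
At |u| = 0.87555c, γ = (1 − 0.766588)^(−1/2) = 2.0698.
The clock on ship A records proper time, so rocket B measures Δt = γΔτ = 2.0698 × 187 = 387 years.

387 years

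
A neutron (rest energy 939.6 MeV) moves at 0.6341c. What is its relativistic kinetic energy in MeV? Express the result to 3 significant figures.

With β = 0.6341, γ = 1/√(1 − 0.6341²) = 1/√0.59791719 = 1.29324.
Kinetic energy: K = (γ − 1)mc² = (1.29324 − 1) × 939.6 MeV = 0.29324 × 939.6 = 276 MeV.

276 MeV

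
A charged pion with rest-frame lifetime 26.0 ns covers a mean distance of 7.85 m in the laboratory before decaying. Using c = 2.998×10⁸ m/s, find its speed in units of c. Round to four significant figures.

d = βγcτ ⇒ βγ = d/(cτ) = 7.850 m / (7.7948 m) = 1.0071.
β = (βγ)/√(1+(βγ)²) = 1.0071/√2.01425 = 0.7096.

0.7096c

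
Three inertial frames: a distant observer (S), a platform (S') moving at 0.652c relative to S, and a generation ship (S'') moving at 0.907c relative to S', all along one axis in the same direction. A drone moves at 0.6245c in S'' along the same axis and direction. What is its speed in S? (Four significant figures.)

0.9953c

Apply u = (u'+v)/(1+u'v) twice. Drone in the platform frame: (0.6245+0.907)/(1+0.6245·0.907) = 1.5315/1.5664215 = 0.97771c.
That velocity, transformed to the rest frame of a distant observer: (0.97771+0.652)/(1+0.97771·0.652) = 1.62971/1.63746692 = 0.99526c.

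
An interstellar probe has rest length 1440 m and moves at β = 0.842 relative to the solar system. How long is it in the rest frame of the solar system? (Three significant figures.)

777 m

With β = 0.842, γ = 1/√(1 − 0.842²) = 1/√0.291036 = 1.8536.
Length contraction: L = L₀/γ = 1440/1.8536 = 777 m.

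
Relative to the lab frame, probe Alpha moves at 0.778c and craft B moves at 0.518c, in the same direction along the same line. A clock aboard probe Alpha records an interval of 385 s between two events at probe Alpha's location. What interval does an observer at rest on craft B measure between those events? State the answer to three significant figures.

The velocity of probe Alpha relative to craft B is (0.778 − 0.518)c / (1 − 0.778×0.518) = 0.43551c; relative speed 0.43551c.
At |u| = 0.43551c, γ = (1 − 0.189669)^(−1/2) = 1.1109.
The clock on probe Alpha records proper time, so craft B measures Δt = γΔτ = 1.1109 × 385 = 428 s.

428 s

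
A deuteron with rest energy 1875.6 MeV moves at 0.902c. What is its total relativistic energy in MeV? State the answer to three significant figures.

Lorentz factor: γ = (1 − 0.813604)^(−1/2) = 2.3162.
Total energy: E = γmc² = 2.3162 × 1875.6 MeV = 4340 MeV.

4340 MeV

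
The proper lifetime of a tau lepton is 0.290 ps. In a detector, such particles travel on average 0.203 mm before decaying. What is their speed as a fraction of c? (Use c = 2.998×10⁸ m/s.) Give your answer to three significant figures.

d = βγcτ ⇒ βγ = d/(cτ) = 2.030×10^-4 m / (8.6942×10^-5 m) = 2.3349.
β = (βγ)/√(1+(βγ)²) = 2.3349/√6.45176 = 0.919.

0.919c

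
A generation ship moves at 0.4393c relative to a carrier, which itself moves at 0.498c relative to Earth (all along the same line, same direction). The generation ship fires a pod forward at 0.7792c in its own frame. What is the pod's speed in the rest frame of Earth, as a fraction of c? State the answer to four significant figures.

0.9681c

Compose velocities in two stages. Stage 1 (into S'): u₁ = (0.7792+0.4393)/(1+0.7792×0.4393) = 0.90777.
Stage 2 (into S): u = (0.90777+0.498)/(1+0.90777×0.498) = 0.96811, so the speed is 0.9681c.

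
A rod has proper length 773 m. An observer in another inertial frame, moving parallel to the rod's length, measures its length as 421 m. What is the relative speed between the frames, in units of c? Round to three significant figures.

0.839c

Length contraction gives γ = L₀/L = 773/421 = 1.8361.
β = √(1 − 1/γ²) = √0.703375 = 0.839.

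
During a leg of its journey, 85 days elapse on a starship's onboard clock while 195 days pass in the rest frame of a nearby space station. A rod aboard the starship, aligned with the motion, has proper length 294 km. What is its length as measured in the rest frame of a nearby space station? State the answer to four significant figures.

128.2 km

The time-dilation ratio gives γ = 195/85 = 2.29412.
L = L₀/γ = 294/2.29412 = 128.2 km.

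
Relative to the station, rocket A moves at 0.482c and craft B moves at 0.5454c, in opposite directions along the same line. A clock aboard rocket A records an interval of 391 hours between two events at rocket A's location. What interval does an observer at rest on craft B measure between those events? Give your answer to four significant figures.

672.4 hours

The velocity of rocket A relative to craft B is (0.482 + 0.5454)c / (1 + 0.482×0.5454) = 0.81354c; relative speed 0.81354c.
At |u| = 0.81354c, γ = (1 − 0.661847)^(−1/2) = 1.7197.
The clock on rocket A records proper time, so craft B measures Δt = γΔτ = 1.7197 × 391 = 672.4 hours.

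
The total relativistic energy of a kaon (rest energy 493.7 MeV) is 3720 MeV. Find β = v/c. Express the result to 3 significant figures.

0.991

γ = E/(mc²) = 3720/493.7 = 7.5349.
β = √(1 − 1/γ²) = √(1 − 0.0176135) = √0.9823865 = 0.991.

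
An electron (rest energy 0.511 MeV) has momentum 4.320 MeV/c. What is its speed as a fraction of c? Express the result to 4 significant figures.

0.9931c

βγ = pc/(mc²) = 4.320/0.511 = 8.454.
Since γ² = 1 + (βγ)² = 72.4701, γ = √72.4701 = 8.51294, and β = (βγ)/γ = 8.454/8.51294 = 0.9931.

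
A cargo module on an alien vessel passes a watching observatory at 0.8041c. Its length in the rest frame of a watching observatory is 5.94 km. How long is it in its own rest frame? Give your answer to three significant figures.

γ = 1/√(1 − β²) = 1/√(1 − 0.64657681) = 1/√0.35342319 = 1/0.594494 = 1.6821.
Proper length: L₀ = γ·L = 1.6821 × 5.94 = 9.99 km.

9.99 km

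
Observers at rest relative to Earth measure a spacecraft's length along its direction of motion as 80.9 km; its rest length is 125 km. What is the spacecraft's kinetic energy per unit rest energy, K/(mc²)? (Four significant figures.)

0.5451

Length contraction gives γ = L₀/L = 125/80.9 = 1.54512.
K/(mc²) = γ − 1 = 1.54512 − 1 = 0.5451.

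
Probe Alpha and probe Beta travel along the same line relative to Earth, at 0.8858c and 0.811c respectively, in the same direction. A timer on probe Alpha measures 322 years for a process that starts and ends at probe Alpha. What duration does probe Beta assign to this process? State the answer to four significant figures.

334.0 years

Speed of probe Alpha in probe Beta's frame: u = (v_A − v_B)/(1 − v_A v_B/c²) = (0.8858 − 0.811)/(1 − 0.8858×0.811) = 0.0748/0.2816162 = 0.26561; |u| = 0.26561c.
At |u| = 0.26561c, γ = (1 − 0.0705487)^(−1/2) = 1.0373.
Probe Alpha's interval is proper; time dilation gives Δt_B = γΔτ = 1.0373 × 322 years = 334.0 years.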